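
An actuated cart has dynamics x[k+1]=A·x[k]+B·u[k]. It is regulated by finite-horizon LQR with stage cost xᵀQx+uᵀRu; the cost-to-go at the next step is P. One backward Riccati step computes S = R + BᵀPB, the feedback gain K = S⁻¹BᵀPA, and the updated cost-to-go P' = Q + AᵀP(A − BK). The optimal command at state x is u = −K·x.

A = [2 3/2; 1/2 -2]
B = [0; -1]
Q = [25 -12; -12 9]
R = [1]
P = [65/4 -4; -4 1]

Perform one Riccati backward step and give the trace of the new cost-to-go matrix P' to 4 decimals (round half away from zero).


BᵀP = [4.0000 -1.0000]
S = R + BᵀPB = [1] + [1.0000] = [2.0000]
BᵀPA = [7.5000 8.0000]
K = S⁻¹·BᵀPA = [3.7500 4.0000]
A−BK = [2.0000 1.5000; 4.2500 2.0000]
AᵀP(A−BK) = [29.1250 30.7500; 30.7500 32.5625]
P' = Q + AᵀP(A−BK) = [54.1250 18.7500; 18.7500 41.5625]
tr(P') = 95.6875

95.6875


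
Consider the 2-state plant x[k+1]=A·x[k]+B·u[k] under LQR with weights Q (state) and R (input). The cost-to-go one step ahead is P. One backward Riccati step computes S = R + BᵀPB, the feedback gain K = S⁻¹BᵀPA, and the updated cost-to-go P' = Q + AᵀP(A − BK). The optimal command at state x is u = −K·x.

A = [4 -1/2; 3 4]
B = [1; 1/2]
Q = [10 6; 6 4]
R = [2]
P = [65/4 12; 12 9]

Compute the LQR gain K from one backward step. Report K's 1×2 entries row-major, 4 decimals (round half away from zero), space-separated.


4.2615 1.6885

BᵀP = [22.2500 16.5000]
S = R + BᵀPB = [2] + [30.5000] = [32.5000]
BᵀPA = [138.5000 54.8750]
K = S⁻¹·BᵀPA = [4.2615 1.6885]
A−BK = [-0.2615 -2.1885; 0.8692 3.1558]
AᵀP(A−BK) = [38.7769 15.6481; 15.6481 7.4082]
P' = Q + AᵀP(A−BK) = [48.7769 21.6481; 21.6481 11.4082]
tr(P') = 60.1851


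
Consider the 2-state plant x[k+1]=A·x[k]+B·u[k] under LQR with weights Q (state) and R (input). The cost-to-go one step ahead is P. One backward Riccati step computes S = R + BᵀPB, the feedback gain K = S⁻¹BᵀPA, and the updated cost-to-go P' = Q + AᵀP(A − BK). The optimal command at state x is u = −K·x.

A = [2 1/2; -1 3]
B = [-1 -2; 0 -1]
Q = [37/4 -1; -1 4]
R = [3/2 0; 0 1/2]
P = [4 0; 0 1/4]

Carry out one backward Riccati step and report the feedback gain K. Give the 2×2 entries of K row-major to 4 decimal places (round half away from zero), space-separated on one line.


BᵀP = [-4.0000 0.0000; -8.0000 -0.2500]
S = R + BᵀPB = [3/2 0; 0 1/2] + [4.0000 8.0000; 8.0000 16.2500] = [5.5000 8.0000; 8.0000 16.7500]
BᵀPA = [-8.0000 -2.0000; -15.7500 -4.7500]
K = S⁻¹·BᵀPA = [-0.2844 0.1600; -0.8044 -0.3600]
A−BK = [0.1067 -0.0600; -1.8044 2.6400]
AᵀP(A−BK) = [1.3044 -1.1400; -1.1400 1.8600]
P' = Q + AᵀP(A−BK) = [10.5544 -2.1400; -2.1400 5.8600]
tr(P') = 16.4144

-0.2844 0.1600 -0.8044 -0.3600


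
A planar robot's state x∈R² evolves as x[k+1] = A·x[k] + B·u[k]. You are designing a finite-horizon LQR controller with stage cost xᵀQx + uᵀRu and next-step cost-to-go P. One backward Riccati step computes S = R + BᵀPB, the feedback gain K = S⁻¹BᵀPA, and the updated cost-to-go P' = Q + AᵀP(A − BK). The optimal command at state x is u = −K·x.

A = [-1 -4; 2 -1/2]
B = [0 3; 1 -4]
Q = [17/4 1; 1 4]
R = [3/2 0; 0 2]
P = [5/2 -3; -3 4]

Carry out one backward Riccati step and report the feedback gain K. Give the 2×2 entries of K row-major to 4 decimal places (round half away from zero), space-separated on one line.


0.1086 -0.1261 -0.4161 -0.4277

BᵀP = [-3.0000 4.0000; 19.5000 -25.0000]
S = R + BᵀPB = [3/2 0; 0 2] + [4.0000 -25.0000; -25.0000 158.5000] = [5.5000 -25.0000; -25.0000 160.5000]
BᵀPA = [11.0000 10.0000; -69.5000 -65.5000]
K = S⁻¹·BᵀPA = [0.1086 -0.1261; -0.4161 -0.4277]
A−BK = [0.2483 -2.7168; 0.2270 -2.0849]
AᵀP(A−BK) = [0.3860 0.1591; 0.1591 2.2439]
P' = Q + AᵀP(A−BK) = [4.6360 1.1591; 1.1591 6.2439]
tr(P') = 10.8800


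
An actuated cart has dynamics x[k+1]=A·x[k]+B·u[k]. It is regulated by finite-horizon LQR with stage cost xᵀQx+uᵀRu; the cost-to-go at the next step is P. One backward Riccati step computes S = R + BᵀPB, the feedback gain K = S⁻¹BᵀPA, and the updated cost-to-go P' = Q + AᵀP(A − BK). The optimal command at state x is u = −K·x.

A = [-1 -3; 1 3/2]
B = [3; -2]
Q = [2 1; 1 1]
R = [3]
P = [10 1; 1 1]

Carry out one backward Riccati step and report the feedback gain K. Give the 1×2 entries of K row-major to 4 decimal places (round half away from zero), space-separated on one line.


BᵀP = [28.0000 1.0000]
S = R + BᵀPB = [3] + [82.0000] = [85.0000]
BᵀPA = [-27.0000 -82.5000]
K = S⁻¹·BᵀPA = [-0.3176 -0.9706]
A−BK = [-0.0471 -0.0882; 0.3647 -0.4412]
AᵀP(A−BK) = [0.4235 0.7941; 0.7941 3.1765]
P' = Q + AᵀP(A−BK) = [2.4235 1.7941; 1.7941 4.1765]
tr(P') = 6.6000

-0.3176 -0.9706


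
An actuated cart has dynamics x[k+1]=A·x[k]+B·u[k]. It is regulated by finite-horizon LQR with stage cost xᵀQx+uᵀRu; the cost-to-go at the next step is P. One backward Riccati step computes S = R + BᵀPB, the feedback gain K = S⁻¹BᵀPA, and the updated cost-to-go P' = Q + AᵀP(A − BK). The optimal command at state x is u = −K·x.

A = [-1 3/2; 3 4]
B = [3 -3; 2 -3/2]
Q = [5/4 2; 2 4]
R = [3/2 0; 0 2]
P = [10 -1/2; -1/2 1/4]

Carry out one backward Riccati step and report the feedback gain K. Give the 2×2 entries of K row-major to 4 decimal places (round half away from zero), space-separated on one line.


BᵀP = [29.0000 -1.0000; -29.2500 1.1250]
S = R + BᵀPB = [3/2 0; 0 2] + [85.0000 -85.5000; -85.5000 86.0625] = [86.5000 -85.5000; -85.5000 88.0625]
BᵀPA = [-32.0000 39.5000; 32.6250 -39.3750]
K = S⁻¹·BᵀPA = [-0.0930 0.3643; 0.2802 -0.0934]
A−BK = [0.1195 0.1268; 3.6063 3.1312]
AᵀP(A−BK) = [3.1331 2.4556; 2.4556 2.4315]
P' = Q + AᵀP(A−BK) = [4.3831 4.4556; 4.4556 6.4315]
tr(P') = 10.8145

-0.0930 0.3643 0.2802 -0.0934


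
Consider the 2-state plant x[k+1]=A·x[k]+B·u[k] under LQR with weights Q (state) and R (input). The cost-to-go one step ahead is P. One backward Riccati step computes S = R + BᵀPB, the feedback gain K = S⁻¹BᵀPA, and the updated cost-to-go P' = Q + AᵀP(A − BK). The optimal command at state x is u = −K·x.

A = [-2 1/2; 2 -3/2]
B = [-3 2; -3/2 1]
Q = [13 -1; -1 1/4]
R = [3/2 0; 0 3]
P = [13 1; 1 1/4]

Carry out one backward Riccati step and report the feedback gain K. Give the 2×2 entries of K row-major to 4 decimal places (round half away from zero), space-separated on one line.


0.4754 -0.0972 -0.1585 0.0324

BᵀP = [-40.5000 -3.3750; 27.0000 2.2500]
S = R + BᵀPB = [3/2 0; 0 3] + [126.5625 -84.3750; -84.3750 56.2500] = [128.0625 -84.3750; -84.3750 59.2500]
BᵀPA = [74.2500 -15.1875; -49.5000 10.1250]
K = S⁻¹·BᵀPA = [0.4754 -0.0972; -0.1585 0.0324]
A−BK = [-0.2569 0.1435; 2.8715 -1.6783]
AᵀP(A−BK) = [1.8583 -0.9256; -0.9256 0.5075]
P' = Q + AᵀP(A−BK) = [14.8583 -1.9256; -1.9256 0.7575]
tr(P') = 15.6158


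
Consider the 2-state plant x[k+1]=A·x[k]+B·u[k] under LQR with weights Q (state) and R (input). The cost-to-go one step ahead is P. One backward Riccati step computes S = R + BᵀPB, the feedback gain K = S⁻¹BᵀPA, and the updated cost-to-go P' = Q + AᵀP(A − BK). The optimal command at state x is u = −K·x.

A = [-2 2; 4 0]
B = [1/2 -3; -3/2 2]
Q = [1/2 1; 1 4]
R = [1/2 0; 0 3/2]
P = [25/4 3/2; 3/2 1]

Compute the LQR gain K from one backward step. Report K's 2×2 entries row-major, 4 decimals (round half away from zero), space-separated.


-1.6270 -0.7290 0.3380 -0.7887

BᵀP = [0.8750 -0.7500; -15.7500 -2.5000]
S = R + BᵀPB = [1/2 0; 0 3/2] + [1.5625 -4.1250; -4.1250 42.2500] = [2.0625 -4.1250; -4.1250 43.7500]
BᵀPA = [-4.7500 1.7500; 21.5000 -31.5000]
K = S⁻¹·BᵀPA = [-1.6270 -0.7290; 0.3380 -0.7887]
A−BK = [-0.1724 -0.0017; 0.8835 0.4840]
AᵀP(A−BK) = [2.0043 0.4951; 0.4951 1.4306]
P' = Q + AᵀP(A−BK) = [2.5043 1.4951; 1.4951 5.4306]
tr(P') = 7.9349


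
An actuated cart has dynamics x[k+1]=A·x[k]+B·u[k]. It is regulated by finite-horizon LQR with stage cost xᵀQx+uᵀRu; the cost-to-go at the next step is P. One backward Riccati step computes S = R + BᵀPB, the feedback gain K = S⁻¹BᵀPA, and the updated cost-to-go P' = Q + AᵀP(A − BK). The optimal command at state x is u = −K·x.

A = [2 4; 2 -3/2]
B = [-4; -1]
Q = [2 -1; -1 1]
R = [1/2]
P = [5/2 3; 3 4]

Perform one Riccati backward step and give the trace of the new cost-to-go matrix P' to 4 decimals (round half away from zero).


BᵀP = [-13.0000 -16.0000]
S = R + BᵀPB = [1/2] + [68.0000] = [68.5000]
BᵀPA = [-58.0000 -28.0000]
K = S⁻¹·BᵀPA = [-0.8467 -0.4088]
A−BK = [-1.3869 2.3650; 1.1533 -1.9088]
AᵀP(A−BK) = [0.8905 -0.7080; -0.7080 1.5547]
P' = Q + AᵀP(A−BK) = [2.8905 -1.7080; -1.7080 2.5547]
tr(P') = 5.4453

5.4453


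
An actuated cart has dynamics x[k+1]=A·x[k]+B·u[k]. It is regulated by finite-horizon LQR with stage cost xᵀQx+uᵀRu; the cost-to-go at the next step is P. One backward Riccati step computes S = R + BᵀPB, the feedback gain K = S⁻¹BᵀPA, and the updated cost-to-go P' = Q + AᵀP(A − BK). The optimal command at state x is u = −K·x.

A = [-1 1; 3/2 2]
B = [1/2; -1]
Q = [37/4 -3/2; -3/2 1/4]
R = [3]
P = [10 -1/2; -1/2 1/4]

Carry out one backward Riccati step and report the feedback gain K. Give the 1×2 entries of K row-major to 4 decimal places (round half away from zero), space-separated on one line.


-1.0000 0.7200

BᵀP = [5.5000 -0.5000]
S = R + BᵀPB = [3] + [3.2500] = [6.2500]
BᵀPA = [-6.2500 4.5000]
K = S⁻¹·BᵀPA = [-1.0000 0.7200]
A−BK = [-0.5000 0.6400; 0.5000 2.7200]
AᵀP(A−BK) = [5.8125 -4.5000; -4.5000 5.7600]
P' = Q + AᵀP(A−BK) = [15.0625 -6.0000; -6.0000 6.0100]
tr(P') = 21.0725


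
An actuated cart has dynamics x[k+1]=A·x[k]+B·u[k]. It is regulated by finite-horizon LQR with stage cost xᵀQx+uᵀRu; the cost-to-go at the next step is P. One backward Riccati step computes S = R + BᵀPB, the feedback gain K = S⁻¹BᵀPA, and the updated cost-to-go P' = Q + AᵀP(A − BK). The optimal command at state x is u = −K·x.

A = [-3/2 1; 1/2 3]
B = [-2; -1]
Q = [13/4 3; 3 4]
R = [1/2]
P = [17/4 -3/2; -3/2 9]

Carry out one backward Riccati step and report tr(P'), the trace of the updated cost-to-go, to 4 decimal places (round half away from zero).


BᵀP = [-7.0000 -6.0000]
S = R + BᵀPB = [1/2] + [20.0000] = [20.5000]
BᵀPA = [7.5000 -25.0000]
K = S⁻¹·BᵀPA = [0.3659 -1.2195]
A−BK = [-0.7683 -1.4390; 0.8659 1.7805]
AᵀP(A−BK) = [11.3186 22.2713; 22.2713 45.7622]
P' = Q + AᵀP(A−BK) = [14.5686 25.2713; 25.2713 49.7622]
tr(P') = 64.3308

64.3308


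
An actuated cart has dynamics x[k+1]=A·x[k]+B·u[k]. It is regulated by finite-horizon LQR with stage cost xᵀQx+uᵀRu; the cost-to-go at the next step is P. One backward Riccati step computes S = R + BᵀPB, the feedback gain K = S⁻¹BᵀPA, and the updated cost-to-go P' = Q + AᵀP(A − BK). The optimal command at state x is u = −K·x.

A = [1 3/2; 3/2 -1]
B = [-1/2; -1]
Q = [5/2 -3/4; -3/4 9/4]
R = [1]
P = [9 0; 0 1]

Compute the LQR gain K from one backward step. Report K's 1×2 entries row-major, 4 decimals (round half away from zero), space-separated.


-1.4118 -1.3529

BᵀP = [-4.5000 -1.0000]
S = R + BᵀPB = [1] + [3.2500] = [4.2500]
BᵀPA = [-6.0000 -5.7500]
K = S⁻¹·BᵀPA = [-1.4118 -1.3529]
A−BK = [0.2941 0.8235; 0.0882 -2.3529]
AᵀP(A−BK) = [2.7794 3.8824; 3.8824 13.4706]
P' = Q + AᵀP(A−BK) = [5.2794 3.1324; 3.1324 15.7206]
tr(P') = 21.0000


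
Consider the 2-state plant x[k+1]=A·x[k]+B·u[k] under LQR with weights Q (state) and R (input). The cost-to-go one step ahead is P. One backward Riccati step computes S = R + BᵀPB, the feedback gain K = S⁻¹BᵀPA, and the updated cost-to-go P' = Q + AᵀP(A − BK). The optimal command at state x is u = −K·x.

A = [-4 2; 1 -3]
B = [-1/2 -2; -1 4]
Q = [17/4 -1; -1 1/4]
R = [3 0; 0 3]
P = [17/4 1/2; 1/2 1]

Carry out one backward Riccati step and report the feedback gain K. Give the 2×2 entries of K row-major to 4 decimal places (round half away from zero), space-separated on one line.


1.6170 -0.2344 1.0213 -0.7836

BᵀP = [-2.6250 -1.2500; -6.5000 3.0000]
S = R + BᵀPB = [3 0; 0 3] + [2.5625 0.2500; 0.2500 25.0000] = [5.5625 0.2500; 0.2500 28.0000]
BᵀPA = [9.2500 -1.5000; 29.0000 -22.0000]
K = S⁻¹·BᵀPA = [1.6170 -0.2344; 1.0213 -0.7836]
A−BK = [-1.1489 0.3155; -1.4681 -0.1000]
AᵀP(A−BK) = [20.4255 -5.1064; -5.1064 2.4087]
P' = Q + AᵀP(A−BK) = [24.6755 -6.1064; -6.1064 2.6587]
tr(P') = 27.3342


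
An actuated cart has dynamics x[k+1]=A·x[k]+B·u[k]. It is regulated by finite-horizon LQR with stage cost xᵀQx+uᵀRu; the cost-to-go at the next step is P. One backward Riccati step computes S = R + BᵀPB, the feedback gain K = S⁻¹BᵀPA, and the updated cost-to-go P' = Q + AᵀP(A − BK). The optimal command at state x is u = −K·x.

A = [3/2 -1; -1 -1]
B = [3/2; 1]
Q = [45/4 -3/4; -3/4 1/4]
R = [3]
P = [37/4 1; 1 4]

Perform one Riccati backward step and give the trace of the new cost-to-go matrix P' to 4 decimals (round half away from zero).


25.9158

BᵀP = [14.8750 5.5000]
S = R + BᵀPB = [3] + [27.8125] = [30.8125]
BᵀPA = [16.8125 -20.3750]
K = S⁻¹·BᵀPA = [0.5456 -0.6613]
A−BK = [0.6815 -0.0081; -1.5456 -0.3387]
AᵀP(A−BK) = [12.6389 0.7424; 0.7424 1.7769]
P' = Q + AᵀP(A−BK) = [23.8889 -0.0076; -0.0076 2.0269]
tr(P') = 25.9158


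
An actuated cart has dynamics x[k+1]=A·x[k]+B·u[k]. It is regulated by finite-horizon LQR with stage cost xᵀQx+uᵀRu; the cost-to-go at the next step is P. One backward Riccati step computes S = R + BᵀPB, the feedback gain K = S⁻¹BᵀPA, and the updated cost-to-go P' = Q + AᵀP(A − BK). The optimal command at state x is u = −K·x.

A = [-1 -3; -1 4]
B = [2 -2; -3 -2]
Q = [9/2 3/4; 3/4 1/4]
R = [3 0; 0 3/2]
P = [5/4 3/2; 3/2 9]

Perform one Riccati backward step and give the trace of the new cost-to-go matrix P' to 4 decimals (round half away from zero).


BᵀP = [-2.0000 -24.0000; -5.5000 -21.0000]
S = R + BᵀPB = [3 0; 0 3/2] + [68.0000 52.0000; 52.0000 53.0000] = [71.0000 52.0000; 52.0000 54.5000]
BᵀPA = [26.0000 -90.0000; 26.5000 -67.5000]
K = S⁻¹·BᵀPA = [0.0335 -1.1969; 0.4543 -0.0965]
A−BK = [-0.1583 -0.7992; 0.0090 0.2162]
AᵀP(A−BK) = [0.3407 -0.0724; -0.0724 5.0125]
P' = Q + AᵀP(A−BK) = [4.8407 0.6776; 0.6776 5.2625]
tr(P') = 10.1033

10.1033


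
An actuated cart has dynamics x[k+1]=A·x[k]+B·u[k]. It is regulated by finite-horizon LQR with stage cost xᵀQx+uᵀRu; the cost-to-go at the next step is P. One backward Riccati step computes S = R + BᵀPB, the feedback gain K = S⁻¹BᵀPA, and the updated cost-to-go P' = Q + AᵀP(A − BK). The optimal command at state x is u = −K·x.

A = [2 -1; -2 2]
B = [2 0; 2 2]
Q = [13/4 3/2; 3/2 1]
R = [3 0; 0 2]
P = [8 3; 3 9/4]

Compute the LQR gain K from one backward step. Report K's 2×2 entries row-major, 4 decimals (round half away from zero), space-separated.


BᵀP = [22.0000 10.5000; 6.0000 4.5000]
S = R + BᵀPB = [3 0; 0 2] + [65.0000 21.0000; 21.0000 9.0000] = [68.0000 21.0000; 21.0000 11.0000]
BᵀPA = [23.0000 -1.0000; 3.0000 3.0000]
K = S⁻¹·BᵀPA = [0.6189 -0.2410; -0.9088 0.7329]
A−BK = [0.7622 -0.5179; -1.4202 1.0163]
AᵀP(A−BK) = [5.4919 -3.6547; -3.6547 2.5603]
P' = Q + AᵀP(A−BK) = [8.7419 -2.1547; -2.1547 3.5603]
tr(P') = 12.3021

0.6189 -0.2410 -0.9088 0.7329


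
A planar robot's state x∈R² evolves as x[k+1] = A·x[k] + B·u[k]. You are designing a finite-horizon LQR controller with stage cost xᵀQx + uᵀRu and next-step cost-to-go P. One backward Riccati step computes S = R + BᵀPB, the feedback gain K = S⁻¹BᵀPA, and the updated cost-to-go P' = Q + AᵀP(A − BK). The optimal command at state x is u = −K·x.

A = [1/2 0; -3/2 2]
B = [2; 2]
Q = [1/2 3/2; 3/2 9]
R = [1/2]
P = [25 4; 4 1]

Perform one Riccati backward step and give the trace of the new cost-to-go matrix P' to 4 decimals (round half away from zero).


BᵀP = [58.0000 10.0000]
S = R + BᵀPB = [1/2] + [136.0000] = [136.5000]
BᵀPA = [14.0000 20.0000]
K = S⁻¹·BᵀPA = [0.1026 0.1465]
A−BK = [0.2949 -0.2930; -1.7051 1.7070]
AᵀP(A−BK) = [1.0641 -1.0513; -1.0513 1.0696]
P' = Q + AᵀP(A−BK) = [1.5641 0.4487; 0.4487 10.0696]
tr(P') = 11.6337

11.6337


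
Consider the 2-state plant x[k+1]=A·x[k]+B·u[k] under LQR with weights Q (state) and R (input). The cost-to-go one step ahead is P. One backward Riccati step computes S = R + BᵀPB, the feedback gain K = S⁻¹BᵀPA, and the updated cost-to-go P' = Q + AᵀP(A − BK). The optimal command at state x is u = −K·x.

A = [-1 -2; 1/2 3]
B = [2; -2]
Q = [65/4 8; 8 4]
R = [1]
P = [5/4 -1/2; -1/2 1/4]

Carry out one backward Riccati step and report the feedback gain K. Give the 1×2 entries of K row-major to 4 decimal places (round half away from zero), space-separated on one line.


BᵀP = [3.5000 -1.5000]
S = R + BᵀPB = [1] + [10.0000] = [11.0000]
BᵀPA = [-4.2500 -11.5000]
K = S⁻¹·BᵀPA = [-0.3864 -1.0455]
A−BK = [-0.2273 0.0909; -0.2727 0.9091]
AᵀP(A−BK) = [0.1705 0.4318; 0.4318 1.2273]
P' = Q + AᵀP(A−BK) = [16.4205 8.4318; 8.4318 5.2273]
tr(P') = 21.6477

-0.3864 -1.0455


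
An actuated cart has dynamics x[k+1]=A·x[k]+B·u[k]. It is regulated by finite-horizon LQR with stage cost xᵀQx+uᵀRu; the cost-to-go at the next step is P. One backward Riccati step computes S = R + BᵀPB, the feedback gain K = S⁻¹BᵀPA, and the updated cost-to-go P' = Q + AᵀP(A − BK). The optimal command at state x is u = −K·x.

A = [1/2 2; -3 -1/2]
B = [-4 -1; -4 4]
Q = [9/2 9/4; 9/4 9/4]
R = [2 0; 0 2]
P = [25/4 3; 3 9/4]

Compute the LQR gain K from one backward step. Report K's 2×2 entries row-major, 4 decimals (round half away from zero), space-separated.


0.0752 -0.3504 -0.5723 -0.3936

BᵀP = [-37.0000 -21.0000; 5.7500 6.0000]
S = R + BᵀPB = [2 0; 0 2] + [232.0000 -47.0000; -47.0000 18.2500] = [234.0000 -47.0000; -47.0000 20.2500]
BᵀPA = [44.5000 -63.5000; -15.1250 8.5000]
K = S⁻¹·BᵀPA = [0.0752 -0.3504; -0.5723 -0.3936]
A−BK = [0.2285 0.2048; -0.4098 -0.3274]
AᵀP(A−BK) = [0.8088 0.5159; 0.5159 0.6564]
P' = Q + AᵀP(A−BK) = [5.3088 2.7659; 2.7659 2.9064]
tr(P') = 8.2152


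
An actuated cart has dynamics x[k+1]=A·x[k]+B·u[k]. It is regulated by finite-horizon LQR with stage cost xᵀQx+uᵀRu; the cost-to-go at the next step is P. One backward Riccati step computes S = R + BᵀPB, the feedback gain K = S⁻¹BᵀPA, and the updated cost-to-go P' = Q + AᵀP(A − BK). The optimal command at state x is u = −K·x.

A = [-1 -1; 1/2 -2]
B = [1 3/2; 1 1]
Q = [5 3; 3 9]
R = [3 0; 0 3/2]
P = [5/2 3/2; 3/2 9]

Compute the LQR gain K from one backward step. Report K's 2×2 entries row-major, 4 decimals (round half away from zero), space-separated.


BᵀP = [4.0000 10.5000; 5.2500 11.2500]
S = R + BᵀPB = [3 0; 0 3/2] + [14.5000 16.5000; 16.5000 19.1250] = [17.5000 16.5000; 16.5000 20.6250]
BᵀPA = [1.2500 -25.0000; 0.3750 -27.7500]
K = S⁻¹·BᵀPA = [0.2209 -0.6512; -0.1586 -0.8245]
A−BK = [-0.9831 0.8879; 0.4376 -0.5243]
AᵀP(A−BK) = [3.0333 -3.1268; -3.1268 5.3404]
P' = Q + AᵀP(A−BK) = [8.0333 -0.1268; -0.1268 14.3404]
tr(P') = 22.3737

0.2209 -0.6512 -0.1586 -0.8245


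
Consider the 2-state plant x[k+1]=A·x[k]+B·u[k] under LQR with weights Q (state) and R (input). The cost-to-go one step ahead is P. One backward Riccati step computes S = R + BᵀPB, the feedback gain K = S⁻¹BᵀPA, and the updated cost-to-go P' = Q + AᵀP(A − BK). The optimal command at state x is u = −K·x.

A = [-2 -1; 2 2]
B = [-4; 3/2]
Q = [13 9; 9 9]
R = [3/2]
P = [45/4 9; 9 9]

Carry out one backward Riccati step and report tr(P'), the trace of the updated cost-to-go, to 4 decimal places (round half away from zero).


BᵀP = [-31.5000 -22.5000]
S = R + BᵀPB = [3/2] + [92.2500] = [93.7500]
BᵀPA = [18.0000 -13.5000]
K = S⁻¹·BᵀPA = [0.1920 -0.1440]
A−BK = [-1.2320 -1.5760; 1.7120 2.2160]
AᵀP(A−BK) = [5.5440 7.0920; 7.0920 9.3060]
P' = Q + AᵀP(A−BK) = [18.5440 16.0920; 16.0920 18.3060]
tr(P') = 36.8500

36.8500


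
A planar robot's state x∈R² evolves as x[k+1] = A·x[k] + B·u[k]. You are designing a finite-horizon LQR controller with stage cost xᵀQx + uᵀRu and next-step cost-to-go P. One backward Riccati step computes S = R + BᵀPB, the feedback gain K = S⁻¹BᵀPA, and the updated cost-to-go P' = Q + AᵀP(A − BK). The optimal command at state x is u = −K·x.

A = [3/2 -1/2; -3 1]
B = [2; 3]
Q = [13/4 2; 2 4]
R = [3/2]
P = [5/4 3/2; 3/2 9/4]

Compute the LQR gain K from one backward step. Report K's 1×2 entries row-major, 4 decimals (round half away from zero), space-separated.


BᵀP = [7.0000 9.7500]
S = R + BᵀPB = [3/2] + [43.2500] = [44.7500]
BᵀPA = [-18.7500 6.2500]
K = S⁻¹·BᵀPA = [-0.4190 0.1397]
A−BK = [2.3380 -0.7793; -1.7430 0.5810]
AᵀP(A−BK) = [1.7064 -0.5688; -0.5688 0.1896]
P' = Q + AᵀP(A−BK) = [4.9564 1.4312; 1.4312 4.1896]
tr(P') = 9.1459

-0.4190 0.1397


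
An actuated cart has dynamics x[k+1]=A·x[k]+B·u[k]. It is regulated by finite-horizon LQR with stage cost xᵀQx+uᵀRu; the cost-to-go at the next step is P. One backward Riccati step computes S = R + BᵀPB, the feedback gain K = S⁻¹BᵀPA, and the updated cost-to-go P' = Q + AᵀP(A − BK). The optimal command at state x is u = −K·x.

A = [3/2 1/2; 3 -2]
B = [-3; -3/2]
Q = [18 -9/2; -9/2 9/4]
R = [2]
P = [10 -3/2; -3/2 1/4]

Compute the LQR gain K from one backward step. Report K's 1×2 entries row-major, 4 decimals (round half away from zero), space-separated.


-0.3700 -0.2798

BᵀP = [-27.7500 4.1250]
S = R + BᵀPB = [2] + [77.0625] = [79.0625]
BᵀPA = [-29.2500 -22.1250]
K = S⁻¹·BᵀPA = [-0.3700 -0.2798]
A−BK = [0.3901 -0.3395; 2.4451 -2.4198]
AᵀP(A−BK) = [0.4287 0.0646; 0.0646 0.3085]
P' = Q + AᵀP(A−BK) = [18.4287 -4.4354; -4.4354 2.5585]
tr(P') = 20.9872


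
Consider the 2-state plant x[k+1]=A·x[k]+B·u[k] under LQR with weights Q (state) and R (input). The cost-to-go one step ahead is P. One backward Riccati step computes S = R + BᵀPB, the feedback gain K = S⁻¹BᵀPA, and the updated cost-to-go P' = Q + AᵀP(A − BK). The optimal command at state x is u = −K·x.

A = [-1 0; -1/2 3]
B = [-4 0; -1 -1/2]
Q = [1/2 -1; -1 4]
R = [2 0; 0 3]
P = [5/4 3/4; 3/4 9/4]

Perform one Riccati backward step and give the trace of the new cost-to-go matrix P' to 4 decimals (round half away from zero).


15.5706

BᵀP = [-5.7500 -5.2500; -0.3750 -1.1250]
S = R + BᵀPB = [2 0; 0 3] + [28.2500 2.6250; 2.6250 0.5625] = [30.2500 2.6250; 2.6250 3.5625]
BᵀPA = [8.3750 -15.7500; 0.9375 -3.3750]
K = S⁻¹·BᵀPA = [0.2714 -0.4684; 0.0632 -0.6022]
A−BK = [0.0855 -1.8736; -0.1970 2.2305]
AᵀP(A−BK) = [0.2305 -1.1375; -1.1375 10.8401]
P' = Q + AᵀP(A−BK) = [0.7305 -2.1375; -2.1375 14.8401]
tr(P') = 15.5706


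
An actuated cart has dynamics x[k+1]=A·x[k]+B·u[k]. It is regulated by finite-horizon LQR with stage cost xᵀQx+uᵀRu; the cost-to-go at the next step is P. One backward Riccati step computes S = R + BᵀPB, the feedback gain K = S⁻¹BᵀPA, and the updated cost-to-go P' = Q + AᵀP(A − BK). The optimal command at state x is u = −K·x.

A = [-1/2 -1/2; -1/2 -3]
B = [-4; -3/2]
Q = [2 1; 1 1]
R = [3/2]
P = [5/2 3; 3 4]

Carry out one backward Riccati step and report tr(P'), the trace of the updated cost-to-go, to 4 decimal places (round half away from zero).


5.3266

BᵀP = [-14.5000 -18.0000]
S = R + BᵀPB = [3/2] + [85.0000] = [86.5000]
BᵀPA = [16.2500 61.2500]
K = S⁻¹·BᵀPA = [0.1879 0.7081]
A−BK = [0.2514 2.3324; -0.2182 -1.9379]
AᵀP(A−BK) = [0.0723 0.3685; 0.3685 2.2543]
P' = Q + AᵀP(A−BK) = [2.0723 1.3685; 1.3685 3.2543]
tr(P') = 5.3266


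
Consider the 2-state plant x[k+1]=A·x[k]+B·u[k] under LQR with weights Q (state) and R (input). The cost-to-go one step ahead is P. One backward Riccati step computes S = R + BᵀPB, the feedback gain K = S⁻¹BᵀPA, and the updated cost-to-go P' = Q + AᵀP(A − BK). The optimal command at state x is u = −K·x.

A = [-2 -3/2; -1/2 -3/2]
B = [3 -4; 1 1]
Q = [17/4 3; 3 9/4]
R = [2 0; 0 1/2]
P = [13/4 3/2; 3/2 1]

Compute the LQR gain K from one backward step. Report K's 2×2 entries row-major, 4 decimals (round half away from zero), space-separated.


-0.2679 -0.4291 0.3594 0.1880

BᵀP = [11.2500 5.5000; -11.5000 -5.0000]
S = R + BᵀPB = [2 0; 0 1/2] + [39.2500 -39.5000; -39.5000 41.0000] = [41.2500 -39.5000; -39.5000 41.5000]
BᵀPA = [-25.2500 -25.1250; 25.5000 24.7500]
K = S⁻¹·BᵀPA = [-0.2679 -0.4291; 0.3594 0.1880]
A−BK = [0.2415 0.5392; -0.5915 -1.2589]
AᵀP(A−BK) = [0.3190 0.4971; 0.4971 0.8792]
P' = Q + AᵀP(A−BK) = [4.5690 3.4971; 3.4971 3.1292]
tr(P') = 7.6983


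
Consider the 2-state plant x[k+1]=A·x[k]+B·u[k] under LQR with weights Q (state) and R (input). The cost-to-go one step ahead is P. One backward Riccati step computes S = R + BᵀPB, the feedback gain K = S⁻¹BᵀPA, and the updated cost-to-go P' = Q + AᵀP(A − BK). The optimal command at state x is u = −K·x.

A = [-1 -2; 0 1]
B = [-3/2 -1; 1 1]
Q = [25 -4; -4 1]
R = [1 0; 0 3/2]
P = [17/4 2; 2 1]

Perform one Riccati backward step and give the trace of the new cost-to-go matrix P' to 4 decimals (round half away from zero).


28.3139

BᵀP = [-4.3750 -2.0000; -2.2500 -1.0000]
S = R + BᵀPB = [1 0; 0 3/2] + [4.5625 2.3750; 2.3750 1.2500] = [5.5625 2.3750; 2.3750 2.7500]
BᵀPA = [4.3750 6.7500; 2.2500 3.5000]
K = S⁻¹·BᵀPA = [0.6926 1.0615; 0.2201 0.3560]
A−BK = [0.2589 -0.0518; -0.9126 -0.4175]
AᵀP(A−BK) = [0.7249 1.0550; 1.0550 1.5890]
P' = Q + AᵀP(A−BK) = [25.7249 -2.9450; -2.9450 2.5890]
tr(P') = 28.3139


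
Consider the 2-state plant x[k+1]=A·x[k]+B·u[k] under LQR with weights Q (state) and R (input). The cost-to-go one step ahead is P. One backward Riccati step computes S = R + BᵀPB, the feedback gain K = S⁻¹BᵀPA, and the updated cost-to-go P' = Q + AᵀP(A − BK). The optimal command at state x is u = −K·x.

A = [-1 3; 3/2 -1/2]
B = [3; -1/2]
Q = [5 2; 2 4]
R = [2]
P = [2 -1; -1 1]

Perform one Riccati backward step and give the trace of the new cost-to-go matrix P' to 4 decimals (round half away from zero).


12.1398

BᵀP = [6.5000 -3.5000]
S = R + BᵀPB = [2] + [21.2500] = [23.2500]
BᵀPA = [-11.7500 21.2500]
K = S⁻¹·BᵀPA = [-0.5054 0.9140]
A−BK = [0.5161 0.2581; 1.2473 -0.0430]
AᵀP(A−BK) = [1.3118 -1.0108; -1.0108 1.8280]
P' = Q + AᵀP(A−BK) = [6.3118 0.9892; 0.9892 5.8280]
tr(P') = 12.1398


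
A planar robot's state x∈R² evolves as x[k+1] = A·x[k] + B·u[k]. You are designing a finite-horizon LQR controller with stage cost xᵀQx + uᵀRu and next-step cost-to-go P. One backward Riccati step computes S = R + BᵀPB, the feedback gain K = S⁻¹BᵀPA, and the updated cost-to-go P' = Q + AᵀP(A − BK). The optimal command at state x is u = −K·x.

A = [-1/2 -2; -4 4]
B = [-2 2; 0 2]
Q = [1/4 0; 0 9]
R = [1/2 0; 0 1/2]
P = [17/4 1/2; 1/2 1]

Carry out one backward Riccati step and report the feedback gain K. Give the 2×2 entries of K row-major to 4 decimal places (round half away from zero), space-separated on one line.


BᵀP = [-8.5000 -1.0000; 9.5000 3.0000]
S = R + BᵀPB = [1/2 0; 0 1/2] + [17.0000 -19.0000; -19.0000 25.0000] = [17.5000 -19.0000; -19.0000 25.5000]
BᵀPA = [8.2500 13.0000; -16.7500 -7.0000]
K = S⁻¹·BᵀPA = [-1.2654 2.3284; -1.5997 1.4604]
A−BK = [0.1686 -0.2639; -0.8006 1.0792]
AᵀP(A−BK) = [2.7069 -3.4978; -3.4978 4.9531]
P' = Q + AᵀP(A−BK) = [2.9569 -3.4978; -3.4978 13.9531]
tr(P') = 16.9100

-1.2654 2.3284 -1.5997 1.4604


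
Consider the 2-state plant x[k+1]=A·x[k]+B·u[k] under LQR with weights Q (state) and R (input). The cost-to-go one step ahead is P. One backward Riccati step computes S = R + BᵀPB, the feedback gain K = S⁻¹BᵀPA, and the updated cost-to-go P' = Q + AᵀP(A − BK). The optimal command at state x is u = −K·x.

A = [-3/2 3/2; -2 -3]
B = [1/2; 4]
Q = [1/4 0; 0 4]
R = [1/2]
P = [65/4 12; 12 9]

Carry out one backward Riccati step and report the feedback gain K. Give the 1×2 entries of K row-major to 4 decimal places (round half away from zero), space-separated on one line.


BᵀP = [56.1250 42.0000]
S = R + BᵀPB = [1/2] + [196.0625] = [196.5625]
BᵀPA = [-168.1875 -41.8125]
K = S⁻¹·BᵀPA = [-0.8556 -0.2127]
A−BK = [-1.0722 1.6064; 1.4226 -2.1491]
AᵀP(A−BK) = [0.6539 -0.3391; -0.3391 0.6682]
P' = Q + AᵀP(A−BK) = [0.9039 -0.3391; -0.3391 4.6682]
tr(P') = 5.5721

-0.8556 -0.2127


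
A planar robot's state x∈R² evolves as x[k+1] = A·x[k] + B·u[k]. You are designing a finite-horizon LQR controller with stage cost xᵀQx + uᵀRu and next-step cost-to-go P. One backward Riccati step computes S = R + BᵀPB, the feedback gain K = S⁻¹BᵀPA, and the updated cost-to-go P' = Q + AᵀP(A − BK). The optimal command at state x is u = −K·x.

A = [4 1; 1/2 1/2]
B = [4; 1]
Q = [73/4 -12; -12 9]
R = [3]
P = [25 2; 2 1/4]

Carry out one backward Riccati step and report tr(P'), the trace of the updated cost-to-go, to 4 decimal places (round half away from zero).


BᵀP = [102.0000 8.2500]
S = R + BᵀPB = [3] + [416.2500] = [419.2500]
BᵀPA = [412.1250 106.1250]
K = S⁻¹·BᵀPA = [0.9830 0.2531]
A−BK = [0.0680 -0.0125; -0.4830 0.2469]
AᵀP(A−BK) = [2.9414 0.7411; 0.7411 0.1990]
P' = Q + AᵀP(A−BK) = [21.1914 -11.2589; -11.2589 9.1990]
tr(P') = 30.3904

30.3904


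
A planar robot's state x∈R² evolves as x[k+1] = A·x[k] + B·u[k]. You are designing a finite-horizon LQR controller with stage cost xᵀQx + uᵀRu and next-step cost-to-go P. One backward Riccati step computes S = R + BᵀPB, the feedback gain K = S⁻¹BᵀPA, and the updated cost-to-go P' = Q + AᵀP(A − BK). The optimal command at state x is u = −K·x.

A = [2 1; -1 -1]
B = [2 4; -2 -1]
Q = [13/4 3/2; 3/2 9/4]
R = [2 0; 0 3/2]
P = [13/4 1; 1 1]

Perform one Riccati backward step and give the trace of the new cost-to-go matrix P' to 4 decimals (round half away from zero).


BᵀP = [4.5000 0.0000; 12.0000 3.0000]
S = R + BᵀPB = [2 0; 0 3/2] + [9.0000 18.0000; 18.0000 45.0000] = [11.0000 18.0000; 18.0000 46.5000]
BᵀPA = [9.0000 4.5000; 21.0000 9.0000]
K = S⁻¹·BᵀPA = [0.2160 0.2520; 0.3680 0.0960]
A−BK = [0.0960 0.1120; -0.2000 -0.4000]
AᵀP(A−BK) = [0.3280 0.2160; 0.2160 0.2520]
P' = Q + AᵀP(A−BK) = [3.5780 1.7160; 1.7160 2.5020]
tr(P') = 6.0800

6.0800


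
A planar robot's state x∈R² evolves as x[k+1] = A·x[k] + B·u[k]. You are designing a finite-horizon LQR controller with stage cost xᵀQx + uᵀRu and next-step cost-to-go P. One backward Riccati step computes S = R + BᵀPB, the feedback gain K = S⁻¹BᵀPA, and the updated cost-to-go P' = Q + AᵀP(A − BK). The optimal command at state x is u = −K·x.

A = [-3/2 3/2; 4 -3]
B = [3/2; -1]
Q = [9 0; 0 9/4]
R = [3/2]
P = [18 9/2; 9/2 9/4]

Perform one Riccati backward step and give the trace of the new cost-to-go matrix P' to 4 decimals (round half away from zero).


BᵀP = [22.5000 4.5000]
S = R + BᵀPB = [3/2] + [29.2500] = [30.7500]
BᵀPA = [-15.7500 20.2500]
K = S⁻¹·BᵀPA = [-0.5122 0.6585]
A−BK = [-0.7317 0.5122; 3.4878 -2.3415]
AᵀP(A−BK) = [14.4329 -9.8780; -9.8780 6.9146]
P' = Q + AᵀP(A−BK) = [23.4329 -9.8780; -9.8780 9.1646]
tr(P') = 32.5976

32.5976


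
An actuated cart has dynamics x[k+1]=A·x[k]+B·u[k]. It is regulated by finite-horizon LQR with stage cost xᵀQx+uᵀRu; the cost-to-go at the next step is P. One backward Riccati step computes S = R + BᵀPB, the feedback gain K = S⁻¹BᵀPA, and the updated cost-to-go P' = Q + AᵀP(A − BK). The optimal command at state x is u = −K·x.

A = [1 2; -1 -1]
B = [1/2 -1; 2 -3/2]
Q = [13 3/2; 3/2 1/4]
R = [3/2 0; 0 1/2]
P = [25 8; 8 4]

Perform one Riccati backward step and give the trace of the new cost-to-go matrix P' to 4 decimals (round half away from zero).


23.9305

BᵀP = [28.5000 12.0000; -37.0000 -14.0000]
S = R + BᵀPB = [3/2 0; 0 1/2] + [38.2500 -46.5000; -46.5000 58.0000] = [39.7500 -46.5000; -46.5000 58.5000]
BᵀPA = [16.5000 45.0000; -23.0000 -60.0000]
K = S⁻¹·BᵀPA = [-0.6391 -0.9655; -0.9011 -1.7931]
A−BK = [0.4184 0.6897; -1.0736 -1.7586]
AᵀP(A−BK) = [2.8184 4.6897; 4.6897 7.8621]
P' = Q + AᵀP(A−BK) = [15.8184 6.1897; 6.1897 8.1121]
tr(P') = 23.9305


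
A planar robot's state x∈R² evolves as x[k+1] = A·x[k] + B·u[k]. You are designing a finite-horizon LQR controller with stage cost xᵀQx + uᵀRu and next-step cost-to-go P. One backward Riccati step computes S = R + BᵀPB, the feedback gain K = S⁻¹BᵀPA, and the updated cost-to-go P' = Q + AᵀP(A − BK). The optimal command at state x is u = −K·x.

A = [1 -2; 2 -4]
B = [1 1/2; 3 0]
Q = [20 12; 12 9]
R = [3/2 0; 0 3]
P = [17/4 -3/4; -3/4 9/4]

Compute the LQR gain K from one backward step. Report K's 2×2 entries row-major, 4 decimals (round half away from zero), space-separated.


0.6428 -1.2856 0.1802 -0.3605

BᵀP = [2.0000 6.0000; 2.1250 -0.3750]
S = R + BᵀPB = [3/2 0; 0 3] + [20.0000 1.0000; 1.0000 1.0625] = [21.5000 1.0000; 1.0000 4.0625]
BᵀPA = [14.0000 -28.0000; 1.3750 -2.7500]
K = S⁻¹·BᵀPA = [0.6428 -1.2856; 0.1802 -0.3605]
A−BK = [0.2671 -0.5342; 0.0717 -0.1433]
AᵀP(A−BK) = [1.0033 -2.0065; -2.0065 4.0130]
P' = Q + AᵀP(A−BK) = [21.0033 9.9935; 9.9935 13.0130]
tr(P') = 34.0163


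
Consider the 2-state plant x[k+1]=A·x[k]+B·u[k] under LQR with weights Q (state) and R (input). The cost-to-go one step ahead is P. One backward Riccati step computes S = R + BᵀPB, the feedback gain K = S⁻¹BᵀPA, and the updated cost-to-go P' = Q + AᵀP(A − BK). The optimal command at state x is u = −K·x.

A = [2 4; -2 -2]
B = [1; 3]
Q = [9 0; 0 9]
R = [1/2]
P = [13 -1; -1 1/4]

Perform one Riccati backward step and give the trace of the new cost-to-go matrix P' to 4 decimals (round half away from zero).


BᵀP = [10.0000 -0.2500]
S = R + BᵀPB = [1/2] + [9.2500] = [9.7500]
BᵀPA = [20.5000 40.5000]
K = S⁻¹·BᵀPA = [2.1026 4.1538]
A−BK = [-0.1026 -0.1538; -8.3077 -14.4615]
AᵀP(A−BK) = [17.8974 31.8462; 31.8462 56.7692]
P' = Q + AᵀP(A−BK) = [26.8974 31.8462; 31.8462 65.7692]
tr(P') = 92.6667

92.6667


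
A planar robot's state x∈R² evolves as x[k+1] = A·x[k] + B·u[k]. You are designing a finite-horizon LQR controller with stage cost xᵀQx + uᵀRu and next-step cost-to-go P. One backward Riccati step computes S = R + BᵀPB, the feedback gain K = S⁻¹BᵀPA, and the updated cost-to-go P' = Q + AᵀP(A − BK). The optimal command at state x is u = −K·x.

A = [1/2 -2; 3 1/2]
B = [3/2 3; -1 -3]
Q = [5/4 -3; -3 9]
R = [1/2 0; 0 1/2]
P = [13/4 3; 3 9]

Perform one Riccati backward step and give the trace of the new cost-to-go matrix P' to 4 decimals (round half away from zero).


31.0671

BᵀP = [1.8750 -4.5000; 0.7500 -18.0000]
S = R + BᵀPB = [1/2 0; 0 1/2] + [7.3125 19.1250; 19.1250 56.2500] = [7.8125 19.1250; 19.1250 56.7500]
BᵀPA = [-12.5625 -6.0000; -53.6250 -10.5000]
K = S⁻¹·BᵀPA = [4.0294 -1.8002; -2.3029 0.4217]
A−BK = [1.3645 -0.5646; 0.1208 -0.0352]
AᵀP(A−BK) = [17.9410 -7.0036; -7.0036 2.8761]
P' = Q + AᵀP(A−BK) = [19.1910 -10.0036; -10.0036 11.8761]
tr(P') = 31.0671


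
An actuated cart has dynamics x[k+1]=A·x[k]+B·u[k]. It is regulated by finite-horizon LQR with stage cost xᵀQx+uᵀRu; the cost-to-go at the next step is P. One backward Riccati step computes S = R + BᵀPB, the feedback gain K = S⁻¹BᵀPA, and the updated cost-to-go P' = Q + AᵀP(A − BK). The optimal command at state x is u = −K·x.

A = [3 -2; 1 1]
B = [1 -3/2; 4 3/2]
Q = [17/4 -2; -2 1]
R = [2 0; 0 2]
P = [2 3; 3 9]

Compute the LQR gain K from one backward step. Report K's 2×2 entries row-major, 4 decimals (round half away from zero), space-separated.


BᵀP = [14.0000 39.0000; 1.5000 9.0000]
S = R + BᵀPB = [2 0; 0 2] + [170.0000 37.5000; 37.5000 11.2500] = [172.0000 37.5000; 37.5000 13.2500]
BᵀPA = [81.0000 11.0000; 13.5000 6.0000]
K = S⁻¹·BᵀPA = [0.6497 -0.0908; -0.8198 0.7098]
A−BK = [1.1206 -0.8445; -0.3689 0.2985]
AᵀP(A−BK) = [3.4443 -2.2274; -2.2274 1.7399]
P' = Q + AᵀP(A−BK) = [7.6943 -4.2274; -4.2274 2.7399]
tr(P') = 10.4342

0.6497 -0.0908 -0.8198 0.7098


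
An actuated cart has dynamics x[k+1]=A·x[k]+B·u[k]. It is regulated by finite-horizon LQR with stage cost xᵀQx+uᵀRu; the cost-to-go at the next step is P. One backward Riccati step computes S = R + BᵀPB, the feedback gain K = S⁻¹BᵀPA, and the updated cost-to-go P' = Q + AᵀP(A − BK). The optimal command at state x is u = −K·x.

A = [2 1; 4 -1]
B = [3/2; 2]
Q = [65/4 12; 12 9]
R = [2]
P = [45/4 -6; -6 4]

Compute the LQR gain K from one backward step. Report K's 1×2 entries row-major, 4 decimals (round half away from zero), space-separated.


0.7863 0.8034

BᵀP = [4.8750 -1.0000]
S = R + BᵀPB = [2] + [5.3125] = [7.3125]
BᵀPA = [5.7500 5.8750]
K = S⁻¹·BᵀPA = [0.7863 0.8034]
A−BK = [0.8205 -0.2051; 2.4274 -2.6068]
AᵀP(A−BK) = [8.4786 -10.1197; -10.1197 22.5299]
P' = Q + AᵀP(A−BK) = [24.7286 1.8803; 1.8803 31.5299]
tr(P') = 56.2585


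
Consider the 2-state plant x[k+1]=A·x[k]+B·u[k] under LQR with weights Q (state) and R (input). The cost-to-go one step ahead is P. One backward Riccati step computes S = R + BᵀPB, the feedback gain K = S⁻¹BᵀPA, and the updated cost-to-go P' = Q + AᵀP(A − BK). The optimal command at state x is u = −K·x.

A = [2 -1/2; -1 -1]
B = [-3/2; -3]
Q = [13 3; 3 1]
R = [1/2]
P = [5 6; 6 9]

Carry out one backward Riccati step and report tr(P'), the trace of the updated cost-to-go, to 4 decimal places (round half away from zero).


BᵀP = [-25.5000 -36.0000]
S = R + BᵀPB = [1/2] + [146.2500] = [146.7500]
BᵀPA = [-15.0000 48.7500]
K = S⁻¹·BᵀPA = [-0.1022 0.3322]
A−BK = [1.8467 -0.0017; -1.3066 -0.0034]
AᵀP(A−BK) = [3.4668 -0.0170; -0.0170 0.0554]
P' = Q + AᵀP(A−BK) = [16.4668 2.9830; 2.9830 1.0554]
tr(P') = 17.5221

17.5221


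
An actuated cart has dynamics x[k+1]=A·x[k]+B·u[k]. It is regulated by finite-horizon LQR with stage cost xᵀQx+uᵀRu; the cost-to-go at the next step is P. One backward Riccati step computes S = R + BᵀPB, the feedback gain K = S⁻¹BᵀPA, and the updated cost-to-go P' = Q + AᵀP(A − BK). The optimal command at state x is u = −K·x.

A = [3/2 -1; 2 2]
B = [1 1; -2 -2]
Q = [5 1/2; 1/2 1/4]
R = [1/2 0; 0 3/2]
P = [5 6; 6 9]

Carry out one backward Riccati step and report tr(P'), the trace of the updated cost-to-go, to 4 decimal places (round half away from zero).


BᵀP = [-7.0000 -12.0000; -7.0000 -12.0000]
S = R + BᵀPB = [1/2 0; 0 3/2] + [17.0000 17.0000; 17.0000 17.0000] = [17.5000 17.0000; 17.0000 18.5000]
BᵀPA = [-34.5000 -17.0000; -34.5000 -17.0000]
K = S⁻¹·BᵀPA = [-1.4892 -0.7338; -0.4964 -0.2446]
A−BK = [3.4856 -0.0216; -1.9712 0.0432]
AᵀP(A−BK) = [14.7464 0.7446; 0.7446 0.3669]
P' = Q + AᵀP(A−BK) = [19.7464 1.2446; 1.2446 0.6169]
tr(P') = 20.3633

20.3633


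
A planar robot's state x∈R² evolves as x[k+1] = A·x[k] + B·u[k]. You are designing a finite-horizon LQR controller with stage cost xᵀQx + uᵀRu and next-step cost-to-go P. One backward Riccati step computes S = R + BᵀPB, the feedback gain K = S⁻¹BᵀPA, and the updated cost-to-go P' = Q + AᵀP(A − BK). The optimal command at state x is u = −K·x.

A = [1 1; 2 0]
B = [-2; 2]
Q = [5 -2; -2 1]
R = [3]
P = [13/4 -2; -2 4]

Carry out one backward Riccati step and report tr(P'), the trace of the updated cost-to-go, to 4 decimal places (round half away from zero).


14.4063

BᵀP = [-10.5000 12.0000]
S = R + BᵀPB = [3] + [45.0000] = [48.0000]
BᵀPA = [13.5000 -10.5000]
K = S⁻¹·BᵀPA = [0.2813 -0.2188]
A−BK = [1.5625 0.5625; 1.4375 0.4375]
AᵀP(A−BK) = [7.4531 2.2031; 2.2031 0.9531]
P' = Q + AᵀP(A−BK) = [12.4531 0.2031; 0.2031 1.9531]
tr(P') = 14.4063


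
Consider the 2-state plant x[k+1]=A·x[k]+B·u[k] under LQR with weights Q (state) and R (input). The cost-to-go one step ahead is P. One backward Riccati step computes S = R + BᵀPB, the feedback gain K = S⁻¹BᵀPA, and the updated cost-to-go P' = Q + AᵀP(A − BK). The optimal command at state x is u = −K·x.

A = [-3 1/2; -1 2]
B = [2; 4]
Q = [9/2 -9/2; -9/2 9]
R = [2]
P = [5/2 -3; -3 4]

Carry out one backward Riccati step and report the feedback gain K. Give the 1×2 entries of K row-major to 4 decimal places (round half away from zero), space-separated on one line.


BᵀP = [-7.0000 10.0000]
S = R + BᵀPB = [2] + [26.0000] = [28.0000]
BᵀPA = [11.0000 16.5000]
K = S⁻¹·BᵀPA = [0.3929 0.5893]
A−BK = [-3.7857 -0.6786; -2.5714 -0.3571]
AᵀP(A−BK) = [4.1786 1.2679; 1.2679 0.9018]
P' = Q + AᵀP(A−BK) = [8.6786 -3.2321; -3.2321 9.9018]
tr(P') = 18.5804

0.3929 0.5893
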